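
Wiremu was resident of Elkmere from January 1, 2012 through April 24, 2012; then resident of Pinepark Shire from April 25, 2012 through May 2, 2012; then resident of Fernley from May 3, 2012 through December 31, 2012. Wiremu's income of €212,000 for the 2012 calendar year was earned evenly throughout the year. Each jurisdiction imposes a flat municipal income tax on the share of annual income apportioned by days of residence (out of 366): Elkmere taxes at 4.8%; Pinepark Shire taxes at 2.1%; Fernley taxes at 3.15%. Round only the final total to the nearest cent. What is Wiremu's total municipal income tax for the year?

Elkmere, January 1 – April 24, 2012: 115 days → €212,000 × 4.8% × 115/366 = €3,197.3770
Pinepark Shire, April 25 – May 2, 2012: 8 days → €212,000 × 2.1% × 8/366 = €97.3115
Fernley, May 3 – December 31, 2012: 243 days → €212,000 × 3.15% × 243/366 = €4,433.7541
Total = €7,728.4426

€7,728.44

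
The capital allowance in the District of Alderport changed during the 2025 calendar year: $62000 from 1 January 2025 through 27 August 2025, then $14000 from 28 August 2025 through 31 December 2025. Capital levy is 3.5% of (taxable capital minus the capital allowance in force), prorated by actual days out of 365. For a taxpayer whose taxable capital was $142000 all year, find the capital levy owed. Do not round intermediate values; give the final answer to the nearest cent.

$3379.95

1 January – 27 August 2025: 239 days, exemption $62000 → ($142000 − $62000) × 3.5% × 239/365 = $1833.4247
28 August – 31 December 2025: 126 days, exemption $14000 → ($142000 − $14000) × 3.5% × 126/365 = $1546.5205
Total = $3379.9452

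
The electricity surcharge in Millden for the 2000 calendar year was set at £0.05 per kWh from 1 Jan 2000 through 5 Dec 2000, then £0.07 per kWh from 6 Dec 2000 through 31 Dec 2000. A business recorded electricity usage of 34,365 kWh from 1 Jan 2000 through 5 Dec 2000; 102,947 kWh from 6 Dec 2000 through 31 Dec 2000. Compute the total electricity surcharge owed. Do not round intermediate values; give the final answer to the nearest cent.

1 Jan – 5 Dec 2000: 34,365 kWh at £0.05/kWh → £1,718.25
6 Dec – 31 Dec 2000: 102,947 kWh at £0.07/kWh → £7,206.29

£8,924.54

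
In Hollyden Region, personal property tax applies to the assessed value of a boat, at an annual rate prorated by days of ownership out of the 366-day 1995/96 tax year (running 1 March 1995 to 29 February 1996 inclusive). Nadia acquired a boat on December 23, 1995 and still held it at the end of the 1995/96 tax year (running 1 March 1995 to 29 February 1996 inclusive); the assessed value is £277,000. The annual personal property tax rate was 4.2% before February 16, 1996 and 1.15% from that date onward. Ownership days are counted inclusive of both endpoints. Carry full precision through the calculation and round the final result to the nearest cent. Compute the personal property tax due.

£1,870.13

December 23, 1995 – February 15, 1996: 55 days at 4.2% → £277,000 × 4.2% × 55/366 = £1,748.2787
February 16 – February 29, 1996: 14 days at 1.15% → £277,000 × 1.15% × 14/366 = £121.8497
Total = £1,870.1284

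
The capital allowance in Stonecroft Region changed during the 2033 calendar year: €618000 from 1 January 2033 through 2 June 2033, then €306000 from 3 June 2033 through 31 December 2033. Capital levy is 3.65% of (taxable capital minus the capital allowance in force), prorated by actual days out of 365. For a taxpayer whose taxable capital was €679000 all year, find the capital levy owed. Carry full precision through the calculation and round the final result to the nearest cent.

€8840.90

1 January – 2 June 2033: 153 days, exemption €618000 → (€679000 − €618000) × 3.65% × 153/365 = €933.3000
3 June – 31 December 2033: 212 days, exemption €306000 → (€679000 − €306000) × 3.65% × 212/365 = €7907.6000
Total = €8840.9000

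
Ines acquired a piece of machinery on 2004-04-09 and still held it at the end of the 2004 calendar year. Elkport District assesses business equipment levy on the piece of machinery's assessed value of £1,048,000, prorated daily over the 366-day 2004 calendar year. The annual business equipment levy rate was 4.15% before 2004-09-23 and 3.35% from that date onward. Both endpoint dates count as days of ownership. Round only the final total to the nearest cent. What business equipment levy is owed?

2004-04-09 to 2004-09-22: 167 days at 4.15% → £1,048,000 × 4.15% × 167/366 = £19,844.7104
2004-09-23 to 2004-12-31: 100 days at 3.35% → £1,048,000 × 3.35% × 100/366 = £9,592.3497
Total = £29,437.0601

£29,437.06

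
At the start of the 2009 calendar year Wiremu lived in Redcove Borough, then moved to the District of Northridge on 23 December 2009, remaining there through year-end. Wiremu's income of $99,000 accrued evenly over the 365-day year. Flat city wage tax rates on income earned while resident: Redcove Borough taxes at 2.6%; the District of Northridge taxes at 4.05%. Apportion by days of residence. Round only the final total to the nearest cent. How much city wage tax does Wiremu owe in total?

Redcove Borough, 1 January – 22 December 2009: 356 days → $99,000 × 2.6% × 356/365 = $2,510.5315
The District of Northridge, 23 December – 31 December 2009: 9 days → $99,000 × 4.05% × 9/365 = $98.8644
Total = $2,609.3959

$2,609.40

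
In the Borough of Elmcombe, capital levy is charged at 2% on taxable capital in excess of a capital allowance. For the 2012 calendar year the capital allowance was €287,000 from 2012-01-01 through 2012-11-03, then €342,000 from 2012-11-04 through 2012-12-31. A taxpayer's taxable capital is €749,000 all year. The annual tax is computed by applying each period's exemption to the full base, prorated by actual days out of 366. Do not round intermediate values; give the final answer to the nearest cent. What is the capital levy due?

2012-01-01 to 2012-11-03: 308 days, exemption €287,000 → (€749,000 − €287,000) × 2% × 308/366 = €7,775.7377
2012-11-04 to 2012-12-31: 58 days, exemption €342,000 → (€749,000 − €342,000) × 2% × 58/366 = €1,289.9454
Total = €9,065.6831

€9,065.68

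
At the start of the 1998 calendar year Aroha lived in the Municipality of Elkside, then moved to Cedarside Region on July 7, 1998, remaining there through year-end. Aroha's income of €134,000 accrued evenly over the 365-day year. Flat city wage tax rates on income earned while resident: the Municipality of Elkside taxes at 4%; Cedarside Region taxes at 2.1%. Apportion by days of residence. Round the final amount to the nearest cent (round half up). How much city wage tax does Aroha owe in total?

€4,118.39

The Municipality of Elkside, January 1 – July 6, 1998: 187 days → €134,000 × 4% × 187/365 = €2,746.0822
Cedarside Region, July 7 – December 31, 1998: 178 days → €134,000 × 2.1% × 178/365 = €1,372.3068
Total = €4,118.3890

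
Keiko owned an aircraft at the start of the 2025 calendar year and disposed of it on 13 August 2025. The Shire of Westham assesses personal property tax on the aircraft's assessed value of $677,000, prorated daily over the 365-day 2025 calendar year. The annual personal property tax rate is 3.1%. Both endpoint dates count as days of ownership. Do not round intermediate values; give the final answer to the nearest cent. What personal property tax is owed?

$12,937.19

Days held (1 January – 13 August 2025): 225 out of 365
Tax = $677,000 × 3.1% × 225/365 = $12,937.1918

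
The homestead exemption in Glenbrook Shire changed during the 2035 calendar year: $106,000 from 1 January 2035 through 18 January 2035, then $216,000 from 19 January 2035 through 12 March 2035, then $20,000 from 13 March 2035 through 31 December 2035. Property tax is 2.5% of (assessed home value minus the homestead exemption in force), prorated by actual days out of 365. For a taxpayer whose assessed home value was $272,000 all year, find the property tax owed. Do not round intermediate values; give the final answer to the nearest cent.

$5,482.47

1 January – 18 January 2035: 18 days, exemption $106,000 → ($272,000 − $106,000) × 2.5% × 18/365 = $204.6575
19 January – 12 March 2035: 53 days, exemption $216,000 → ($272,000 − $216,000) × 2.5% × 53/365 = $203.2877
13 March – 31 December 2035: 294 days, exemption $20,000 → ($272,000 − $20,000) × 2.5% × 294/365 = $5,074.5205
Total = $5,482.4658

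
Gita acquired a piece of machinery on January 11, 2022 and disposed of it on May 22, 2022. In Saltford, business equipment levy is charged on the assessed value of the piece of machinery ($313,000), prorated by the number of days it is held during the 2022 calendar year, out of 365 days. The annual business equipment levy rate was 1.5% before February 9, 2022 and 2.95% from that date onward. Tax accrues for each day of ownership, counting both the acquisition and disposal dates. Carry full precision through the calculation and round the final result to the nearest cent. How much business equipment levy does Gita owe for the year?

January 11 – February 8, 2022: 29 days at 1.5% → $313,000 × 1.5% × 29/365 = $373.0274
February 9 – May 22, 2022: 103 days at 2.95% → $313,000 × 2.95% × 103/365 = $2,605.6178
Total = $2,978.6452

$2,978.65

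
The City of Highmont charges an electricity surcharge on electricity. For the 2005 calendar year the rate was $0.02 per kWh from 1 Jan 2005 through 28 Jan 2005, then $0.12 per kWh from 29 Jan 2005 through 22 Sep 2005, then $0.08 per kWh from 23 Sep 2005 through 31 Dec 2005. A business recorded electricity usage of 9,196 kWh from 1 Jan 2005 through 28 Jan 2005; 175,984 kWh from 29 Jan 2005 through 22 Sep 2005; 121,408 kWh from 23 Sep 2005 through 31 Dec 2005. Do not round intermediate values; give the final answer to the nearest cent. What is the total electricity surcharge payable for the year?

$31,014.64

1 Jan – 28 Jan 2005: 9,196 kWh at $0.02/kWh → $183.92
29 Jan – 22 Sep 2005: 175,984 kWh at $0.12/kWh → $21,118.08
23 Sep – 31 Dec 2005: 121,408 kWh at $0.08/kWh → $9,712.64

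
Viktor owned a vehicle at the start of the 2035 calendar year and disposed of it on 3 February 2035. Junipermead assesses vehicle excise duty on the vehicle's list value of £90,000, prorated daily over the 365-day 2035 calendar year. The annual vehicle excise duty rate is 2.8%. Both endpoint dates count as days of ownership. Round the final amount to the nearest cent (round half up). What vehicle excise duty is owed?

Days held (1 January – 3 February 2035): 34 out of 365
Tax = £90,000 × 2.8% × 34/365 = £234.7397

£234.74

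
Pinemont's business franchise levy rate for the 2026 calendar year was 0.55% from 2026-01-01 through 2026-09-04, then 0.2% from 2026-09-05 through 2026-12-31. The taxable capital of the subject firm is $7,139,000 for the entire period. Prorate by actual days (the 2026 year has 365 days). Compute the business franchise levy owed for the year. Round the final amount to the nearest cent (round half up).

2026-01-01 to 2026-09-04: 247 days at 0.55% → $7,139,000 × 0.55% × 247/365 = $26,570.7712
2026-09-05 to 2026-12-31: 118 days at 0.2% → $7,139,000 × 0.2% × 118/365 = $4,615.9014
Total = $31,186.6726

$31,186.67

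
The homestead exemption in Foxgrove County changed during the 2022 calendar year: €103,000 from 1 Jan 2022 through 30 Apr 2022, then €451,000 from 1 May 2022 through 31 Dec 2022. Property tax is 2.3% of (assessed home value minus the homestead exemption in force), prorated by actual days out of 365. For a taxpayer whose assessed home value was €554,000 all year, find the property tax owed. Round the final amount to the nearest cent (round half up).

1 Jan – 30 Apr 2022: 120 days, exemption €103,000 → (€554,000 − €103,000) × 2.3% × 120/365 = €3,410.3014
1 May – 31 Dec 2022: 245 days, exemption €451,000 → (€554,000 − €451,000) × 2.3% × 245/365 = €1,590.1507
Total = €5,000.4521

€5,000.45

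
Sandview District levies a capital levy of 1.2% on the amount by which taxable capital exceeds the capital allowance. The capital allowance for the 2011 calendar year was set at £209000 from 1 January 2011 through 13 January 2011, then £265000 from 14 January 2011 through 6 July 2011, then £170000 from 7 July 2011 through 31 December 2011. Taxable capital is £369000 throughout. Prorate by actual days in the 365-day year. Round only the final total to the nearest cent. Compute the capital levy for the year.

1 January – 13 January 2011: 13 days, exemption £209000 → (£369000 − £209000) × 1.2% × 13/365 = £68.3836
14 January – 6 July 2011: 174 days, exemption £265000 → (£369000 − £265000) × 1.2% × 174/365 = £594.9370
7 July – 31 December 2011: 178 days, exemption £170000 → (£369000 − £170000) × 1.2% × 178/365 = £1164.5589
Total = £1827.8795

£1827.88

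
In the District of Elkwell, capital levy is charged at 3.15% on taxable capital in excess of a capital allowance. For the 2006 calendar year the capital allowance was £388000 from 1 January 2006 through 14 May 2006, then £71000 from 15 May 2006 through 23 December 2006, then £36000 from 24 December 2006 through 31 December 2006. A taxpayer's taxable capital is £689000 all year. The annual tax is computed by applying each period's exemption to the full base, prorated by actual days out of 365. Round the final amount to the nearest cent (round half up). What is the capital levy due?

1 January – 14 May 2006: 134 days, exemption £388000 → (£689000 − £388000) × 3.15% × 134/365 = £3480.8795
15 May – 23 December 2006: 223 days, exemption £71000 → (£689000 − £71000) × 3.15% × 223/365 = £11893.5370
24 December – 31 December 2006: 8 days, exemption £36000 → (£689000 − £36000) × 3.15% × 8/365 = £450.8384
Total = £15825.2548

£15825.25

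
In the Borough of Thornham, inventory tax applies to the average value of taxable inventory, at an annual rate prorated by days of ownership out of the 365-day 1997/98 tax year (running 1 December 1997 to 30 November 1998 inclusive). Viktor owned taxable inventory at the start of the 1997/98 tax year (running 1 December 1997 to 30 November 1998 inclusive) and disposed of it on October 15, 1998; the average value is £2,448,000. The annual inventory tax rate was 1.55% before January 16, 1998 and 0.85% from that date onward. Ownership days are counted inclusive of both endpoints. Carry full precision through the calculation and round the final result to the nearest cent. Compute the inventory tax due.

£20,345.23

December 1, 1997 – January 15, 1998: 46 days at 1.55% → £2,448,000 × 1.55% × 46/365 = £4,781.9836
January 16 – October 15, 1998: 273 days at 0.85% → £2,448,000 × 0.85% × 273/365 = £15,563.2438
Total = £20,345.2274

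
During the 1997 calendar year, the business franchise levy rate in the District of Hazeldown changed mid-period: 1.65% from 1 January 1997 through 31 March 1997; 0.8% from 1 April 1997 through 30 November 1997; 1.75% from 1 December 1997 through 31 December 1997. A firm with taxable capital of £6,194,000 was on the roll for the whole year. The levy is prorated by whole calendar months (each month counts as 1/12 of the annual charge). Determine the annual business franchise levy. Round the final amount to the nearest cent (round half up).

1 January – 31 March 1997: 3 months at 1.65% → £6,194,000 × 1.65% × 3/12 = £25,550.2500
1 April – 30 November 1997: 8 months at 0.8% → £6,194,000 × 0.8% × 8/12 = £33,034.6667
1 December – 31 December 1997: 1 month at 1.75% → £6,194,000 × 1.75% × 1/12 = £9,032.9167
Total = £67,617.8333

£67,617.83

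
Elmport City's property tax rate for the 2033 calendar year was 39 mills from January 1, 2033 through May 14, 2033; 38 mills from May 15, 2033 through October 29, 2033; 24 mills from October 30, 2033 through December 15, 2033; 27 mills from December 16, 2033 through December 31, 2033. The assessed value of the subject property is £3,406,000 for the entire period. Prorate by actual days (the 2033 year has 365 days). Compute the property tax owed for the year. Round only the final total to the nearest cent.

£122,895.95

January 1 – May 14, 2033: 134 days at 39 mills → £3,406,000 × 3.9% × 134/365 = £48,766.4548
May 15 – October 29, 2033: 168 days at 38 mills → £3,406,000 × 3.8% × 168/365 = £59,572.3397
October 30 – December 15, 2033: 47 days at 24 mills → £3,406,000 × 2.4% × 47/365 = £10,525.9397
December 16 – December 31, 2033: 16 days at 27 mills → £3,406,000 × 2.7% × 16/365 = £4,031.2110
Total = £122,895.9452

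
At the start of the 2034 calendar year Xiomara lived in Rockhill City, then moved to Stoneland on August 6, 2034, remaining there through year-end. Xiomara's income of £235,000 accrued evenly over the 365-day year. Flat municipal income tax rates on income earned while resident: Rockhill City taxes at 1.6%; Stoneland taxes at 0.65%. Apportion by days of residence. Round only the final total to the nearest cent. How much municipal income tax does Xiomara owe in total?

£2,854.77

Rockhill City, January 1 – August 5, 2034: 217 days → £235,000 × 1.6% × 217/365 = £2,235.3973
Stoneland, August 6 – December 31, 2034: 148 days → £235,000 × 0.65% × 148/365 = £619.3699
Total = £2,854.7671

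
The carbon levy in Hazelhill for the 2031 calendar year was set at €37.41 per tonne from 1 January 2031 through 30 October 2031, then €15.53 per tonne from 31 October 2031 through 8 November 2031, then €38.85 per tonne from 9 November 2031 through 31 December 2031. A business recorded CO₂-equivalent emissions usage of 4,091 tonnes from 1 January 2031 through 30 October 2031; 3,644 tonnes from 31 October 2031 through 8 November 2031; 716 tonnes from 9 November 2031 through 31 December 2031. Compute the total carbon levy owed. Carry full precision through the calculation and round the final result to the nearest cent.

€237,452.23

1 January – 30 October 2031: 4,091 tonnes at €37.41/tonne → €153,044.31
31 October – 8 November 2031: 3,644 tonnes at €15.53/tonne → €56,591.32
9 November – 31 December 2031: 716 tonnes at €38.85/tonne → €27,816.60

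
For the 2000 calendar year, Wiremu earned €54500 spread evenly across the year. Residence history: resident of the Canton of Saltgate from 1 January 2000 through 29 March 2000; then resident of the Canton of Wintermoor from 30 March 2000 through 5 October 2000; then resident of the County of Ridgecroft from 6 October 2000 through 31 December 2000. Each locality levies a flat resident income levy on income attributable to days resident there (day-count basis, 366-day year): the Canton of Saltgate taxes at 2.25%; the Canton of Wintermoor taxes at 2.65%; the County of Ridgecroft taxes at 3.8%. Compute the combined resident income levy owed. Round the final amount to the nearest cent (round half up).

€1540.22

The Canton of Saltgate, 1 January – 29 March 2000: 89 days → €54500 × 2.25% × 89/366 = €298.1865
The Canton of Wintermoor, 30 March – 5 October 2000: 190 days → €54500 × 2.65% × 190/366 = €749.7473
The County of Ridgecroft, 6 October – 31 December 2000: 87 days → €54500 × 3.8% × 87/366 = €492.2869
Total = €1540.2206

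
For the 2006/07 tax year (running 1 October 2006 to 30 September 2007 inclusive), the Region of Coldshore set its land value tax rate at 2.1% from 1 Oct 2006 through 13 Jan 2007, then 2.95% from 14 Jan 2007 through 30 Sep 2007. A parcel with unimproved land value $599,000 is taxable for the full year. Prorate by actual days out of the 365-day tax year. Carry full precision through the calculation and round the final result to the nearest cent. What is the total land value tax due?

$16,205.82

1 Oct 2006 – 13 Jan 2007: 105 days at 2.1% → $599,000 × 2.1% × 105/365 = $3,618.6164
14 Jan – 30 Sep 2007: 260 days at 2.95% → $599,000 × 2.95% × 260/365 = $12,587.2055
Total = $16,205.8219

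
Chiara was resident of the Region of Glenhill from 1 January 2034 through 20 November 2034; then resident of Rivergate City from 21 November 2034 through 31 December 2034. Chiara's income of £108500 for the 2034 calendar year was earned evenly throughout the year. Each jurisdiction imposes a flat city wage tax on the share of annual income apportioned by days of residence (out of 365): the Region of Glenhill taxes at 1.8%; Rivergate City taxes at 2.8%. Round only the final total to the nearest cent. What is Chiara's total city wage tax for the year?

£2074.88

The Region of Glenhill, 1 January – 20 November 2034: 324 days → £108500 × 1.8% × 324/365 = £1733.6219
Rivergate City, 21 November – 31 December 2034: 41 days → £108500 × 2.8% × 41/365 = £341.2548
Total = £2074.8767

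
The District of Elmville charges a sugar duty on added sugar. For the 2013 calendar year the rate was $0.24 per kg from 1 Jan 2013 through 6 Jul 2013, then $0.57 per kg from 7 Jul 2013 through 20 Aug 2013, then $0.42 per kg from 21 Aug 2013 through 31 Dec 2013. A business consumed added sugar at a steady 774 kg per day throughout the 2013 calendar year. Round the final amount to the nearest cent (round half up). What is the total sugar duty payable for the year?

1 Jan – 6 Jul 2013: 187 days × 774 kg/day = 144,738 kg at $0.24/kg → $34,737.12
7 Jul – 20 Aug 2013: 45 days × 774 kg/day = 34,830 kg at $0.57/kg → $19,853.10
21 Aug – 31 Dec 2013: 133 days × 774 kg/day = 102,942 kg at $0.42/kg → $43,235.64

$97,825.86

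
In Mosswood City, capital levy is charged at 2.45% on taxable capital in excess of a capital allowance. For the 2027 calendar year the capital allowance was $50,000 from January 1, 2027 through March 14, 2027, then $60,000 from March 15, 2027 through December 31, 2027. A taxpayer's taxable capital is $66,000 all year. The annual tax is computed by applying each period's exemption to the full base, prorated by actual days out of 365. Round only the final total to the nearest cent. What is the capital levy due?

January 1 – March 14, 2027: 73 days, exemption $50,000 → ($66,000 − $50,000) × 2.45% × 73/365 = $78.4000
March 15 – December 31, 2027: 292 days, exemption $60,000 → ($66,000 − $60,000) × 2.45% × 292/365 = $117.6000
Total = $196.0000

$196.00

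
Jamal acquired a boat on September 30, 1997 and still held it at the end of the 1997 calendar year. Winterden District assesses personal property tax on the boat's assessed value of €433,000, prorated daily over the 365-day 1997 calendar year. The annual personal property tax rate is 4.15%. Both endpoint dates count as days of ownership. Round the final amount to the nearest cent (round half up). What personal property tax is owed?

€4,578.53

Days held (September 30 – December 31, 1997): 93 out of 365
Tax = €433,000 × 4.15% × 93/365 = €4,578.5301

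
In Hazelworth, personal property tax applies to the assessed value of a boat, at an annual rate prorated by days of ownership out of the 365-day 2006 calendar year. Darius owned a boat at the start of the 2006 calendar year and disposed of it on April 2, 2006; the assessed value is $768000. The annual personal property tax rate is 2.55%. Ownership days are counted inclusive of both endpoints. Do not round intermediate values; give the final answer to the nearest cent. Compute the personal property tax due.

$4936.24

Days held (January 1 – April 2, 2006): 92 out of 365
Tax = $768000 × 2.55% × 92/365 = $4936.2411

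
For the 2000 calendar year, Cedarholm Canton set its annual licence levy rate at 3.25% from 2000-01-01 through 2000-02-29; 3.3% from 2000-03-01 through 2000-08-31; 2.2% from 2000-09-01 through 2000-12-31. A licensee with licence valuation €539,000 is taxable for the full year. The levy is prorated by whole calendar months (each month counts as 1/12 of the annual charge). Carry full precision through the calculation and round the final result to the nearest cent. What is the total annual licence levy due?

€15,765.75

2000-01-01 to 2000-02-29: 2 months at 3.25% → €539,000 × 3.25% × 2/12 = €2,919.5833
2000-03-01 to 2000-08-31: 6 months at 3.3% → €539,000 × 3.3% × 6/12 = €8,893.5000
2000-09-01 to 2000-12-31: 4 months at 2.2% → €539,000 × 2.2% × 4/12 = €3,952.6667
Total = €15,765.7500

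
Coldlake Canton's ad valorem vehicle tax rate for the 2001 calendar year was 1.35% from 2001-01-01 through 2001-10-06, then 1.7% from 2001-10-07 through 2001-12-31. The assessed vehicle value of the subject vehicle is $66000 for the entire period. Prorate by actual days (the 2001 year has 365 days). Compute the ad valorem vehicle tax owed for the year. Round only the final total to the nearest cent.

$945.43

2001-01-01 to 2001-10-06: 279 days at 1.35% → $66000 × 1.35% × 279/365 = $681.0658
2001-10-07 to 2001-12-31: 86 days at 1.7% → $66000 × 1.7% × 86/365 = $264.3616
Total = $945.4274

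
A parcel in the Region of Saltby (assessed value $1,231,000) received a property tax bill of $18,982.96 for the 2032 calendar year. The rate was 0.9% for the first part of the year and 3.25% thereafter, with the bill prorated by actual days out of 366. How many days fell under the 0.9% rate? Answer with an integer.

266 days

Let d = days at the first rate; then 366 − d days at the second rate.
$1,231,000 × [0.9%·d + 3.25%·(366−d)] / 366 = $18,982.96
Solving gives d = 266, so the new rate took effect on September 23, 2032.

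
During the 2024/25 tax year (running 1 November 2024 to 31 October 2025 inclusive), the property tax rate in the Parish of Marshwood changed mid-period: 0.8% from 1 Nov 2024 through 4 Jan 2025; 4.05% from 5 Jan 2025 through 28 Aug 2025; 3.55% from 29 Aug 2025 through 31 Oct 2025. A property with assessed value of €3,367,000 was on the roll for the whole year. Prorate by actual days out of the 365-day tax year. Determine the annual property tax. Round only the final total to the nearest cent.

€113,924.52

1 Nov 2024 – 4 Jan 2025: 65 days at 0.8% → €3,367,000 × 0.8% × 65/365 = €4,796.8219
5 Jan – 28 Aug 2025: 236 days at 4.05% → €3,367,000 × 4.05% × 236/365 = €88,169.2767
29 Aug – 31 Oct 2025: 64 days at 3.55% → €3,367,000 × 3.55% × 64/365 = €20,958.4219
Total = €113,924.5205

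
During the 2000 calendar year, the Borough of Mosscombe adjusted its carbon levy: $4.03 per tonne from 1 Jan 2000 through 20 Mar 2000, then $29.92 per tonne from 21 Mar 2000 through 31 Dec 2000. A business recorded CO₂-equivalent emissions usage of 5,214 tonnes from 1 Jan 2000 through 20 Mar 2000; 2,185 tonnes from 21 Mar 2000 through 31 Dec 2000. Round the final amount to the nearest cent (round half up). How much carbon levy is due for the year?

$86,387.62

1 Jan – 20 Mar 2000: 5,214 tonnes at $4.03/tonne → $21,012.42
21 Mar – 31 Dec 2000: 2,185 tonnes at $29.92/tonne → $65,375.20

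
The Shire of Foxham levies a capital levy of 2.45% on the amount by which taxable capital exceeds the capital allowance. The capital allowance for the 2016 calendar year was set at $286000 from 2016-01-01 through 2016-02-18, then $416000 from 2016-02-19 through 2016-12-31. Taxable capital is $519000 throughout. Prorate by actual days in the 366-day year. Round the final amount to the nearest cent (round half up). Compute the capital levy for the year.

2016-01-01 to 2016-02-18: 49 days, exemption $286000 → ($519000 − $286000) × 2.45% × 49/366 = $764.2527
2016-02-19 to 2016-12-31: 317 days, exemption $416000 → ($519000 − $416000) × 2.45% × 317/366 = $2185.6544
Total = $2949.9071

$2949.91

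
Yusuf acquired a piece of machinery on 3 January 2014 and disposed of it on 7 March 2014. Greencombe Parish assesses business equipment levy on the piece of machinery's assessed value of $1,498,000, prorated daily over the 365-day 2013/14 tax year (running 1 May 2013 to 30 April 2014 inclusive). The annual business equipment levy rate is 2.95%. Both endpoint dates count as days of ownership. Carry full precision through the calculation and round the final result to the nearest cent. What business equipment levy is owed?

$7,748.56

Days held (3 January – 7 March 2014): 64 out of 365
Tax = $1,498,000 × 2.95% × 64/365 = $7,748.5589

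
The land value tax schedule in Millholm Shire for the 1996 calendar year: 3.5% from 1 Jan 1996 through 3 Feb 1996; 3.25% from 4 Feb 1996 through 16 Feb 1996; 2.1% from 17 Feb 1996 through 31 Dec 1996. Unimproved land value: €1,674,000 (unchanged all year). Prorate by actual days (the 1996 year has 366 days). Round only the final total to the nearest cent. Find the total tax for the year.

€38,014.89

1 Jan – 3 Feb 1996: 34 days at 3.5% → €1,674,000 × 3.5% × 34/366 = €5,442.7869
4 Feb – 16 Feb 1996: 13 days at 3.25% → €1,674,000 × 3.25% × 13/366 = €1,932.4180
17 Feb – 31 Dec 1996: 319 days at 2.1% → €1,674,000 × 2.1% × 319/366 = €30,639.6885
Total = €38,014.8934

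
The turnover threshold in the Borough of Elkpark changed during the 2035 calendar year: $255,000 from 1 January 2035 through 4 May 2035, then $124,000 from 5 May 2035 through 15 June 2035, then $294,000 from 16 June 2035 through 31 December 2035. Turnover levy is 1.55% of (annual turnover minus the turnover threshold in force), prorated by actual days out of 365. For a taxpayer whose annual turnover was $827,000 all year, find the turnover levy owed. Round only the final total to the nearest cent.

$8,770.07

1 January – 4 May 2035: 124 days, exemption $255,000 → ($827,000 − $255,000) × 1.55% × 124/365 = $3,012.0110
5 May – 15 June 2035: 42 days, exemption $124,000 → ($827,000 − $124,000) × 1.55% × 42/365 = $1,253.8438
16 June – 31 December 2035: 199 days, exemption $294,000 → ($827,000 − $294,000) × 1.55% × 199/365 = $4,504.2151
Total = $8,770.0699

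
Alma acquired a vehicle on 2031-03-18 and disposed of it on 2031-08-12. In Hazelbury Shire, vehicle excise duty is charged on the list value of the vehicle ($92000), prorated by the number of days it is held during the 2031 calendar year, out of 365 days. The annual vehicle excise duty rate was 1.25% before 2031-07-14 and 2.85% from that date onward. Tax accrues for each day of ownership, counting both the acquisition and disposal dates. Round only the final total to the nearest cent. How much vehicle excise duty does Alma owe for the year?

$587.29

2031-03-18 to 2031-07-13: 118 days at 1.25% → $92000 × 1.25% × 118/365 = $371.7808
2031-07-14 to 2031-08-12: 30 days at 2.85% → $92000 × 2.85% × 30/365 = $215.5068
Total = $587.2877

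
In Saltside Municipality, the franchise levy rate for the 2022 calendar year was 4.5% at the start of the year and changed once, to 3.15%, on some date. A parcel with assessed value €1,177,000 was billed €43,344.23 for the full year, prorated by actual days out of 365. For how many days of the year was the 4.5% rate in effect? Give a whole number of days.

144 days

Let d = days at the first rate; then 365 − d days at the second rate.
€1,177,000 × [4.5%·d + 3.15%·(365−d)] / 365 = €43,344.23
Solving gives d = 144, so the new rate took effect on 25 May 2022.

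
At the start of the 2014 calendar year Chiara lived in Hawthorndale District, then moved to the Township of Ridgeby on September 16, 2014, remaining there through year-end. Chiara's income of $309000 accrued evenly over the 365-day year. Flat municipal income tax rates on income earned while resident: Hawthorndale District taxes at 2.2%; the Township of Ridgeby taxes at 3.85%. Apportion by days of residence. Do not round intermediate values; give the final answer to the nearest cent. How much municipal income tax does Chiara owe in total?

$8292.63

Hawthorndale District, January 1 – September 15, 2014: 258 days → $309000 × 2.2% × 258/365 = $4805.1616
The Township of Ridgeby, September 16 – December 31, 2014: 107 days → $309000 × 3.85% × 107/365 = $3487.4671
Total = $8292.6288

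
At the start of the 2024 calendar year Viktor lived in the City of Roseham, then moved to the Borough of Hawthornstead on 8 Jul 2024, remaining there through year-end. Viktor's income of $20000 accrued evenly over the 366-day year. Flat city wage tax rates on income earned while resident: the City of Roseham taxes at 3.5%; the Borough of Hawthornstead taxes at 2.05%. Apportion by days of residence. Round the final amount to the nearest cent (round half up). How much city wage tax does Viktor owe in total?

$559.75

The City of Roseham, 1 Jan – 7 Jul 2024: 189 days → $20000 × 3.5% × 189/366 = $361.4754
The Borough of Hawthornstead, 8 Jul – 31 Dec 2024: 177 days → $20000 × 2.05% × 177/366 = $198.2787
Total = $559.7541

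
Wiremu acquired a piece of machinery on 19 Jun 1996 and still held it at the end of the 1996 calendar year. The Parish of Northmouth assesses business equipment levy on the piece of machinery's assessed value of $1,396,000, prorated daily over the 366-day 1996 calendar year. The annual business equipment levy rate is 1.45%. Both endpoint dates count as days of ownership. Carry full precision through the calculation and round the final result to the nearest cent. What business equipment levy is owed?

$10,839.98

Days held (19 Jun – 31 Dec 1996): 196 out of 366
Tax = $1,396,000 × 1.45% × 196/366 = $10,839.9781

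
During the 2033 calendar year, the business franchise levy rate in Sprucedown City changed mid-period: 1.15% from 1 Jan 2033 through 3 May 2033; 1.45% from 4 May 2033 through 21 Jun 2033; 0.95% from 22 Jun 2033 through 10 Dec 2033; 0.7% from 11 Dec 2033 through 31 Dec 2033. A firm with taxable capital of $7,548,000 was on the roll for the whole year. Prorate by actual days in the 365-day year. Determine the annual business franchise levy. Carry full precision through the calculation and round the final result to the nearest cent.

$80,773.94

1 Jan – 3 May 2033: 123 days at 1.15% → $7,548,000 × 1.15% × 123/365 = $29,251.0849
4 May – 21 Jun 2033: 49 days at 1.45% → $7,548,000 × 1.45% × 49/365 = $14,692.7507
22 Jun – 10 Dec 2033: 172 days at 0.95% → $7,548,000 × 0.95% × 172/365 = $33,790.2247
11 Dec – 31 Dec 2033: 21 days at 0.7% → $7,548,000 × 0.7% × 21/365 = $3,039.8795
Total = $80,773.9397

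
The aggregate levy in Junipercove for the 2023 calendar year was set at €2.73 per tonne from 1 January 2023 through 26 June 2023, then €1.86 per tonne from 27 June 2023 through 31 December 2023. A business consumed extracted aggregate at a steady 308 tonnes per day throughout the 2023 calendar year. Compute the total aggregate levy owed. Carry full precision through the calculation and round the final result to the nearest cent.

1 January – 26 June 2023: 177 days × 308 tonnes/day = 54,516 tonnes at €2.73/tonne → €148,828.68
27 June – 31 December 2023: 188 days × 308 tonnes/day = 57,904 tonnes at €1.86/tonne → €107,701.44

€256,530.12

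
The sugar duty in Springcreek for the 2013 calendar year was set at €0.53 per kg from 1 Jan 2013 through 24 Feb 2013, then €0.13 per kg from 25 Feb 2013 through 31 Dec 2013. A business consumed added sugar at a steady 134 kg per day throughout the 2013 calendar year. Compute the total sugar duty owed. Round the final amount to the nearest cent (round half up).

€9,306.30

1 Jan – 24 Feb 2013: 55 days × 134 kg/day = 7,370 kg at €0.53/kg → €3,906.10
25 Feb – 31 Dec 2013: 310 days × 134 kg/day = 41,540 kg at €0.13/kg → €5,400.20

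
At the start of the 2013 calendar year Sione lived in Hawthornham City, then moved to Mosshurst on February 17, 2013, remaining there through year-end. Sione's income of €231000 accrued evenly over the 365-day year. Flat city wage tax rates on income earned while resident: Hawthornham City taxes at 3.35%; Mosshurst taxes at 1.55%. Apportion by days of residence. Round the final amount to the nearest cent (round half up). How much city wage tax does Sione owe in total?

€4115.91

Hawthornham City, January 1 – February 16, 2013: 47 days → €231000 × 3.35% × 47/365 = €996.4644
Mosshurst, February 17 – December 31, 2013: 318 days → €231000 × 1.55% × 318/365 = €3119.4493
Total = €4115.9137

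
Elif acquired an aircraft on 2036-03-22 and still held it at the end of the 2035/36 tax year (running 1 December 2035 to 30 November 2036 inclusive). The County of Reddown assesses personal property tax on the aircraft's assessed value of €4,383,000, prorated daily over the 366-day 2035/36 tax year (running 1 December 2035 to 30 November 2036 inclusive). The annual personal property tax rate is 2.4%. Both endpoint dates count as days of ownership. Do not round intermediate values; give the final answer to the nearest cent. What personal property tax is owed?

Days held (2036-03-22 to 2036-11-30): 254 out of 366
Tax = €4,383,000 × 2.4% × 254/366 = €73,002.0984

€73,002.10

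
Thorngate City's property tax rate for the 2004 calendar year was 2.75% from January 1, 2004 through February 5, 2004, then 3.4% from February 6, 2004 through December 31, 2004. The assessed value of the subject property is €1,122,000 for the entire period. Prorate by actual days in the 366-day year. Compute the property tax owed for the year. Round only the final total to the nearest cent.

€37,430.66

January 1 – February 5, 2004: 36 days at 2.75% → €1,122,000 × 2.75% × 36/366 = €3,034.9180
February 6 – December 31, 2004: 330 days at 3.4% → €1,122,000 × 3.4% × 330/366 = €34,395.7377
Total = €37,430.6557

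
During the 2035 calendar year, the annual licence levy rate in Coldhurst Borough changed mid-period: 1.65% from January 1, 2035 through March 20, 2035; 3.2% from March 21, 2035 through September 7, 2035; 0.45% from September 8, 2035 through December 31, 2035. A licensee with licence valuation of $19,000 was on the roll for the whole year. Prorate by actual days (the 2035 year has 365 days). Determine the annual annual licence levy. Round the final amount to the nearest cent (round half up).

$379.64

January 1 – March 20, 2035: 79 days at 1.65% → $19,000 × 1.65% × 79/365 = $67.8534
March 21 – September 7, 2035: 171 days at 3.2% → $19,000 × 3.2% × 171/365 = $284.8438
September 8 – December 31, 2035: 115 days at 0.45% → $19,000 × 0.45% × 115/365 = $26.9384
Total = $379.6356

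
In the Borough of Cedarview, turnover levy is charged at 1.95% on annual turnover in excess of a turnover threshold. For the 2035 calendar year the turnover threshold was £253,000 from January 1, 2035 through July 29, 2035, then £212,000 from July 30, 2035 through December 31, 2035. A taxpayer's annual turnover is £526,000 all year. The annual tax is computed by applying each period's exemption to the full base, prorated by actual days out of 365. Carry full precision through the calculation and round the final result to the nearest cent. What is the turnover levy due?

£5,663.01

January 1 – July 29, 2035: 210 days, exemption £253,000 → (£526,000 − £253,000) × 1.95% × 210/365 = £3,062.8356
July 30 – December 31, 2035: 155 days, exemption £212,000 → (£526,000 − £212,000) × 1.95% × 155/365 = £2,600.1781
Total = £5,663.0137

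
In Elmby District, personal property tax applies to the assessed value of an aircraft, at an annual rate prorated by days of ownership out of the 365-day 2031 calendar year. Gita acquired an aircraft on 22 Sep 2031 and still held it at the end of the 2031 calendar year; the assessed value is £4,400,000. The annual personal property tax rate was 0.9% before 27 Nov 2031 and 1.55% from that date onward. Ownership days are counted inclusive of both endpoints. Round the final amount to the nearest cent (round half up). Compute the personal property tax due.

22 Sep – 26 Nov 2031: 66 days at 0.9% → £4,400,000 × 0.9% × 66/365 = £7,160.5479
27 Nov – 31 Dec 2031: 35 days at 1.55% → £4,400,000 × 1.55% × 35/365 = £6,539.7260
Total = £13,700.2740

£13,700.27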